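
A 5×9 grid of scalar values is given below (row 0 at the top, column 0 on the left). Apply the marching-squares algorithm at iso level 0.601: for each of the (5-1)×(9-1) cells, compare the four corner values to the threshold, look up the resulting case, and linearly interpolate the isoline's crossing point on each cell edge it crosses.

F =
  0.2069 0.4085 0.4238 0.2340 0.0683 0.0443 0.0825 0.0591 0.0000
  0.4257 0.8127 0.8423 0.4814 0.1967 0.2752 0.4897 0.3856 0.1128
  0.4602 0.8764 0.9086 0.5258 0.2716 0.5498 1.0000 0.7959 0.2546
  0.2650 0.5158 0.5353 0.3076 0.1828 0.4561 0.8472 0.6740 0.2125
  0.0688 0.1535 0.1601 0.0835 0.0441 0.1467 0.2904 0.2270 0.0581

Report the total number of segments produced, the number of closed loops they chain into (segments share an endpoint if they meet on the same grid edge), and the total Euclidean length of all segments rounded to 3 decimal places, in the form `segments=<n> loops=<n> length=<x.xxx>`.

cell (0,0): code 0100 → (0.476,1.000)–(1.000,0.453)
cell (0,1): code 1100 → (0.423,2.000)–(0.476,1.000)
cell (0,2): code 1000 → (1.000,2.669)–(0.423,2.000)
cell (1,0): code 0110 → (1.000,0.453)–(2.000,0.338)
cell (1,2): code 1001 → (2.000,2.804)–(1.000,2.669)
cell (1,5): code 0100 → (1.218,6.000)–(2.000,5.114)
cell (1,6): code 1100 → (1.525,7.000)–(1.218,6.000)
cell (1,7): code 1000 → (2.000,7.360)–(1.525,7.000)
cell (2,0): code 0010 → (2.000,0.338)–(2.764,1.000)
cell (2,1): code 0011 → (2.764,1.000)–(2.824,2.000)
cell (2,2): code 0001 → (2.824,2.000)–(2.000,2.804)
cell (2,5): code 0110 → (2.000,5.114)–(3.000,5.370)
cell (2,7): code 1001 → (3.000,7.158)–(2.000,7.360)
cell (3,5): code 0010 → (3.000,5.370)–(3.442,6.000)
cell (3,6): code 0011 → (3.442,6.000)–(3.163,7.000)
cell (3,7): code 0001 → (3.163,7.000)–(3.000,7.158)
total: 16 segments, chained into 2 closed loop(s), length Σ = 14.731865

segments=16 loops=2 length=14.732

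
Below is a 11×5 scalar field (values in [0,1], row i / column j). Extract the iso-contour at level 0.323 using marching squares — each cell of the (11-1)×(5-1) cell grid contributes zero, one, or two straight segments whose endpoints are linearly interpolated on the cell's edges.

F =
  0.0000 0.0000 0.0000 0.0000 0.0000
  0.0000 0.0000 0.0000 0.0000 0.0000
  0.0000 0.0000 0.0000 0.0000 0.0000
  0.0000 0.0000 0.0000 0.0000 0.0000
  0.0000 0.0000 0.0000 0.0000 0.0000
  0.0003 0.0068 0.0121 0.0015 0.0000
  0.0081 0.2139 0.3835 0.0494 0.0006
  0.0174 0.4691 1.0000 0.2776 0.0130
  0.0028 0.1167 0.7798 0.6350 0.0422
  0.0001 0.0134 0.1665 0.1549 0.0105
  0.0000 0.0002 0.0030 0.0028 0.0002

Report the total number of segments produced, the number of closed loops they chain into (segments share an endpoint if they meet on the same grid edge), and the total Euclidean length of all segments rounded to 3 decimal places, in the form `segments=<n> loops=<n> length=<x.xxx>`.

cell (5,1): code 0100 → (5.837,2.000)–(6.000,1.643)
cell (5,2): code 1000 → (6.000,2.181)–(5.837,2.000)
cell (6,0): code 0100 → (6.428,1.000)–(7.000,0.677)
cell (6,1): code 1110 → (6.000,1.643)–(6.428,1.000)
cell (6,2): code 1001 → (7.000,2.937)–(6.000,2.181)
cell (7,0): code 0010 → (7.000,0.677)–(7.415,1.000)
cell (7,1): code 0111 → (7.415,1.000)–(8.000,1.311)
cell (7,2): code 1101 → (7.127,3.000)–(7.000,2.937)
cell (7,3): code 1000 → (8.000,3.526)–(7.127,3.000)
cell (8,1): code 0010 → (8.000,1.311)–(8.745,2.000)
cell (8,2): code 0011 → (8.745,2.000)–(8.650,3.000)
cell (8,3): code 0001 → (8.650,3.000)–(8.000,3.526)
total: 12 segments, chained into 1 closed loop(s), length Σ = 8.524478

segments=12 loops=1 length=8.524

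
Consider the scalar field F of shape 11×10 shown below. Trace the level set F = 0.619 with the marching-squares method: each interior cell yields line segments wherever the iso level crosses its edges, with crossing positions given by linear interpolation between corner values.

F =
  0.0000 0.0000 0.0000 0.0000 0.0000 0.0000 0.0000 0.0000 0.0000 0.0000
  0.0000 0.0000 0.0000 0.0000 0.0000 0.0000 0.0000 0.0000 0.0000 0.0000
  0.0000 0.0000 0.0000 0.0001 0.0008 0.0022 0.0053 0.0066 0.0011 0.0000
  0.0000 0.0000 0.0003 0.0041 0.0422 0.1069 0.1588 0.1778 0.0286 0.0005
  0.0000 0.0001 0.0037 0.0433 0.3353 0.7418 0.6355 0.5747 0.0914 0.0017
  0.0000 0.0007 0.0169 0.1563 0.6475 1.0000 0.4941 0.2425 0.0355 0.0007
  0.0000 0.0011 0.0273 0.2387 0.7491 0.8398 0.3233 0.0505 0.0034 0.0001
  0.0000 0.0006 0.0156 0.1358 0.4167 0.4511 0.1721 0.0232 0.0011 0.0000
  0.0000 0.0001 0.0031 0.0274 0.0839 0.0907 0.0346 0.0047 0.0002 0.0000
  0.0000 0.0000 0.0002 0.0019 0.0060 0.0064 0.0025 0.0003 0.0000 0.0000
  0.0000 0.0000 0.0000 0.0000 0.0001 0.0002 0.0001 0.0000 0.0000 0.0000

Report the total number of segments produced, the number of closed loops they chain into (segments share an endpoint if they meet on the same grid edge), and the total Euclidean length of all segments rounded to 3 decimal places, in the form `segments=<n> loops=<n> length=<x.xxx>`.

segments=12 loops=1 length=8.376

cell (3,4): code 0100 → (3.807,5.000)–(4.000,4.698)
cell (3,5): code 1100 → (3.965,6.000)–(3.807,5.000)
cell (3,6): code 1000 → (4.000,6.271)–(3.965,6.000)
cell (4,3): code 0100 → (4.909,4.000)–(5.000,3.942)
cell (4,4): code 1110 → (4.000,4.698)–(4.909,4.000)
cell (4,5): code 1011 → (5.000,5.753)–(4.117,6.000)
cell (4,6): code 0001 → (4.117,6.000)–(4.000,6.271)
cell (5,3): code 0110 → (5.000,3.942)–(6.000,3.745)
cell (5,5): code 1001 → (6.000,5.427)–(5.000,5.753)
cell (6,3): code 0010 → (6.000,3.745)–(6.391,4.000)
cell (6,4): code 0011 → (6.391,4.000)–(6.568,5.000)
cell (6,5): code 0001 → (6.568,5.000)–(6.000,5.427)
total: 12 segments, chained into 1 closed loop(s), length Σ = 8.375713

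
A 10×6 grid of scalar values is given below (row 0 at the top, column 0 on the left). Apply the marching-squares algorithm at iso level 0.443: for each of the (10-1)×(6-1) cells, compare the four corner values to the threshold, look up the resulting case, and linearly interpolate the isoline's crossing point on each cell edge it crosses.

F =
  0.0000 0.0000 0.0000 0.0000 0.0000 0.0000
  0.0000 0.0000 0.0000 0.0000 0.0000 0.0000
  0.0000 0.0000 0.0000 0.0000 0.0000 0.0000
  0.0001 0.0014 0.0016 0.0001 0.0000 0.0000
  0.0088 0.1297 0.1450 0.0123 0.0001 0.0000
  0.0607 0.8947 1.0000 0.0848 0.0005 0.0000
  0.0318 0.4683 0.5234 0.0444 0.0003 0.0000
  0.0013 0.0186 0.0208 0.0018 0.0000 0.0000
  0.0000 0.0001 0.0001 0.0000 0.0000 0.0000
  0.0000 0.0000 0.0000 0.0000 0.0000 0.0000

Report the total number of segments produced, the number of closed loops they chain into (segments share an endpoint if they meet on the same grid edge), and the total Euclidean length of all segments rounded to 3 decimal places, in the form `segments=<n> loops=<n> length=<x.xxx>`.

segments=8 loops=1 length=6.216

cell (4,0): code 0100 → (4.410,1.000)–(5.000,0.458)
cell (4,1): code 1100 → (4.349,2.000)–(4.410,1.000)
cell (4,2): code 1000 → (5.000,2.609)–(4.349,2.000)
cell (5,0): code 0110 → (5.000,0.458)–(6.000,0.942)
cell (5,2): code 1001 → (6.000,2.168)–(5.000,2.609)
cell (6,0): code 0010 → (6.000,0.942)–(6.056,1.000)
cell (6,1): code 0011 → (6.056,1.000)–(6.160,2.000)
cell (6,2): code 0001 → (6.160,2.000)–(6.000,2.168)
total: 8 segments, chained into 1 closed loop(s), length Σ = 6.216266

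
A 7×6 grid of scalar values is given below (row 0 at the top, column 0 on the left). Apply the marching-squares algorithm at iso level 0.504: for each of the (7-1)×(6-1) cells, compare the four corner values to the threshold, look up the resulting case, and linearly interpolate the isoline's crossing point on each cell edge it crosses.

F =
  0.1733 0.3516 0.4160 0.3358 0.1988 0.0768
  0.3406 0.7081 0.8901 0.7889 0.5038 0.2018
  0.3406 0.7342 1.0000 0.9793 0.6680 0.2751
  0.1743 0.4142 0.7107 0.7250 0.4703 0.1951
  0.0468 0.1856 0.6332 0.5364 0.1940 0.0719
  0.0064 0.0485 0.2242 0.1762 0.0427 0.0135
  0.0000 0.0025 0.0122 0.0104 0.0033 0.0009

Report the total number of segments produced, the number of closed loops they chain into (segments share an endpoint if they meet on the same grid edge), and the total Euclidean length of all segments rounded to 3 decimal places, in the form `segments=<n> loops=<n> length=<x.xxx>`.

cell (0,0): code 0100 → (0.427,1.000)–(1.000,0.445)
cell (0,1): code 1100 → (0.186,2.000)–(0.427,1.000)
cell (0,2): code 1100 → (0.371,3.000)–(0.186,2.000)
cell (0,3): code 1000 → (1.000,3.999)–(0.371,3.000)
cell (1,0): code 0110 → (1.000,0.445)–(2.000,0.415)
cell (1,3): code 1101 → (1.001,4.000)–(1.000,3.999)
cell (1,4): code 1000 → (2.000,4.417)–(1.001,4.000)
cell (2,0): code 0010 → (2.000,0.415)–(2.719,1.000)
cell (2,1): code 0111 → (2.719,1.000)–(3.000,1.303)
cell (2,3): code 1011 → (3.000,3.868)–(2.830,4.000)
cell (2,4): code 0001 → (2.830,4.000)–(2.000,4.417)
cell (3,1): code 0110 → (3.000,1.303)–(4.000,1.711)
cell (3,3): code 1001 → (4.000,3.095)–(3.000,3.868)
cell (4,1): code 0010 → (4.000,1.711)–(4.316,2.000)
cell (4,2): code 0011 → (4.316,2.000)–(4.090,3.000)
cell (4,3): code 0001 → (4.090,3.000)–(4.000,3.095)
total: 16 segments, chained into 1 closed loop(s), length Σ = 12.520833

segments=16 loops=1 length=12.521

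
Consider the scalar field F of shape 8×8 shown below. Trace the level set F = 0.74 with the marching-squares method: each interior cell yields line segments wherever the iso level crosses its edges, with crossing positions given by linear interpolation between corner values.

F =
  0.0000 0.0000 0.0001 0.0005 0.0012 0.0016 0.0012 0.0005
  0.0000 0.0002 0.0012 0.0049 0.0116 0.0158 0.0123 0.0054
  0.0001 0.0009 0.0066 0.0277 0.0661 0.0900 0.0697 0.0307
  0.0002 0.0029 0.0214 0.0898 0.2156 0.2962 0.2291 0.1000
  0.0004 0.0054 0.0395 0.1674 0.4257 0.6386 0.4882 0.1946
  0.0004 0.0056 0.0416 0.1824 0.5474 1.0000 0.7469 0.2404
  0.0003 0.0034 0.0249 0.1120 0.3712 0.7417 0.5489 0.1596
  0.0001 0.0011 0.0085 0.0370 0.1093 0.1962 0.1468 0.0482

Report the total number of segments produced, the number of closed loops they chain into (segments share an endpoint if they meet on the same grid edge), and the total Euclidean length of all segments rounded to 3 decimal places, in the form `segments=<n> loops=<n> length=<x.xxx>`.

cell (4,4): code 0100 → (4.281,5.000)–(5.000,4.426)
cell (4,5): code 1100 → (4.973,6.000)–(4.281,5.000)
cell (4,6): code 1000 → (5.000,6.014)–(4.973,6.000)
cell (5,4): code 0110 → (5.000,4.426)–(6.000,4.995)
cell (5,5): code 1011 → (6.000,5.009)–(5.035,6.000)
cell (5,6): code 0001 → (5.035,6.000)–(5.000,6.014)
cell (6,4): code 0010 → (6.000,4.995)–(6.003,5.000)
cell (6,5): code 0001 → (6.003,5.000)–(6.000,5.009)
total: 8 segments, chained into 1 closed loop(s), length Σ = 4.753855

segments=8 loops=1 length=4.754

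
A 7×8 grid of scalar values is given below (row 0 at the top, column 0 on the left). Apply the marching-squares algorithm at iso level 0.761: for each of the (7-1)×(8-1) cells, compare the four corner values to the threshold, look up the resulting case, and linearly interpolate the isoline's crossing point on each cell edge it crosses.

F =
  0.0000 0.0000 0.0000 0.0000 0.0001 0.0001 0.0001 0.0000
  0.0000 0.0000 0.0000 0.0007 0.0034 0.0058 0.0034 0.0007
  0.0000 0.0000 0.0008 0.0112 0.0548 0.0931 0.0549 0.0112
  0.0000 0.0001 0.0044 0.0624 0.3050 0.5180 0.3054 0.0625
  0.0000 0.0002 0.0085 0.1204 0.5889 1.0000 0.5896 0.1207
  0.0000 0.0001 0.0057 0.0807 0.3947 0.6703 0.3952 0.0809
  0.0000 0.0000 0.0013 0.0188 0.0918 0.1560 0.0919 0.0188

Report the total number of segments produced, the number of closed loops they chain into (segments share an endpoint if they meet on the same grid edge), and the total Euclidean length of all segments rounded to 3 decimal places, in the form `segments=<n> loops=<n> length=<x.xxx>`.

segments=4 loops=1 length=3.388

cell (3,4): code 0100 → (3.504,5.000)–(4.000,4.419)
cell (3,5): code 1000 → (4.000,5.582)–(3.504,5.000)
cell (4,4): code 0010 → (4.000,4.419)–(4.725,5.000)
cell (4,5): code 0001 → (4.725,5.000)–(4.000,5.582)
total: 4 segments, chained into 1 closed loop(s), length Σ = 3.388046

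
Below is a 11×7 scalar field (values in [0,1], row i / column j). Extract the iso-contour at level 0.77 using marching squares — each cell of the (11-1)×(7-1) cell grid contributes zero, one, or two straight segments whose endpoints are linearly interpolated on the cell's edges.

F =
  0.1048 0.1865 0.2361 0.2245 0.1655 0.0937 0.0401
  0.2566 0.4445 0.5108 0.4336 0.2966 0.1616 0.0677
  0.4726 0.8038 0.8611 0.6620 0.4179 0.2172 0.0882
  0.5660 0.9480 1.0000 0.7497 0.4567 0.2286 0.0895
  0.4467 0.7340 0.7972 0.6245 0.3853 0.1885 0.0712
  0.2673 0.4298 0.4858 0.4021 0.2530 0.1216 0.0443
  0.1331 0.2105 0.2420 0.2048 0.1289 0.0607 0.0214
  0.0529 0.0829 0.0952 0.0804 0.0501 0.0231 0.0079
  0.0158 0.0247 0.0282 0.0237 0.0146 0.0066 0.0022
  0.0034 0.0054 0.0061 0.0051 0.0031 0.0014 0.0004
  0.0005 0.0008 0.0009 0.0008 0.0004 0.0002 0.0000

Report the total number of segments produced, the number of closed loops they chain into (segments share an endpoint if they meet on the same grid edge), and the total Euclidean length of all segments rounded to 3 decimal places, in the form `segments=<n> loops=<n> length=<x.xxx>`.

segments=10 loops=1 length=7.268

cell (1,0): code 0100 → (1.906,1.000)–(2.000,0.898)
cell (1,1): code 1100 → (1.740,2.000)–(1.906,1.000)
cell (1,2): code 1000 → (2.000,2.458)–(1.740,2.000)
cell (2,0): code 0110 → (2.000,0.898)–(3.000,0.534)
cell (2,2): code 1001 → (3.000,2.919)–(2.000,2.458)
cell (3,0): code 0010 → (3.000,0.534)–(3.832,1.000)
cell (3,1): code 0111 → (3.832,1.000)–(4.000,1.570)
cell (3,2): code 1001 → (4.000,2.157)–(3.000,2.919)
cell (4,1): code 0010 → (4.000,1.570)–(4.087,2.000)
cell (4,2): code 0001 → (4.087,2.000)–(4.000,2.157)
total: 10 segments, chained into 1 closed loop(s), length Σ = 7.267696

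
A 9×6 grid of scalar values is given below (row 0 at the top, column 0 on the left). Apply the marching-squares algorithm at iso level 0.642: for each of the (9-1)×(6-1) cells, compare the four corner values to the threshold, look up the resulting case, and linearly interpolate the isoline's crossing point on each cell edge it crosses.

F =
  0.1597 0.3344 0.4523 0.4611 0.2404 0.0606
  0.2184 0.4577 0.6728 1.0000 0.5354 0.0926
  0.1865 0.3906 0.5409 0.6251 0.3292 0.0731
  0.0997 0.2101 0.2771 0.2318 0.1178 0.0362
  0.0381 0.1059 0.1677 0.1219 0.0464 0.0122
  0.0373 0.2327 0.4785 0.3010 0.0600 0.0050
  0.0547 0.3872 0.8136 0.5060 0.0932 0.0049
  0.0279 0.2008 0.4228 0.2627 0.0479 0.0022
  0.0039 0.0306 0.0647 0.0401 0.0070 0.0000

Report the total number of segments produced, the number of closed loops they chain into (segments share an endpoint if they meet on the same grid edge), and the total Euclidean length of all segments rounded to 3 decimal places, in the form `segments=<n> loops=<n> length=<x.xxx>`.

cell (0,1): code 0100 → (0.860,2.000)–(1.000,1.857)
cell (0,2): code 1100 → (0.336,3.000)–(0.860,2.000)
cell (0,3): code 1000 → (1.000,3.771)–(0.336,3.000)
cell (1,1): code 0010 → (1.000,1.857)–(1.234,2.000)
cell (1,2): code 0011 → (1.234,2.000)–(1.955,3.000)
cell (1,3): code 0001 → (1.955,3.000)–(1.000,3.771)
cell (5,1): code 0100 → (5.488,2.000)–(6.000,1.598)
cell (5,2): code 1000 → (6.000,2.558)–(5.488,2.000)
cell (6,1): code 0010 → (6.000,1.598)–(6.439,2.000)
cell (6,2): code 0001 → (6.439,2.000)–(6.000,2.558)
total: 10 segments, chained into 2 closed loop(s), length Σ = 7.794832

segments=10 loops=2 length=7.795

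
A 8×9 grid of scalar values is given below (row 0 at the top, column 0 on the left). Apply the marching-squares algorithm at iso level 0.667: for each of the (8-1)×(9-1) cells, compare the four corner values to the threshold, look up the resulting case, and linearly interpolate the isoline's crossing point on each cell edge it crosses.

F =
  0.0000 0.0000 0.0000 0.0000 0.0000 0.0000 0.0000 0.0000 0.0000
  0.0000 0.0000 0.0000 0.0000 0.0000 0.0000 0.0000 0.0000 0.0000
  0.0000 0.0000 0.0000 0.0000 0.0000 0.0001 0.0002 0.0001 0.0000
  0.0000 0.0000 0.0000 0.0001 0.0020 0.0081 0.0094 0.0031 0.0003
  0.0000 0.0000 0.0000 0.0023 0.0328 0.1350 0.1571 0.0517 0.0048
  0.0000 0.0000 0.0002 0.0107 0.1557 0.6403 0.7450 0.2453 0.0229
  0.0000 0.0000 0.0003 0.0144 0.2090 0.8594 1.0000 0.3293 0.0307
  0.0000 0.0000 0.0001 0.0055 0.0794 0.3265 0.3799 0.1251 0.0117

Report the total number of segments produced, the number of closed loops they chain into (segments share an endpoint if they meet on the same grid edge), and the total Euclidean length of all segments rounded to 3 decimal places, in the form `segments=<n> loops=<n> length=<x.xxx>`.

cell (4,5): code 0100 → (4.867,6.000)–(5.000,5.255)
cell (4,6): code 1000 → (5.000,6.156)–(4.867,6.000)
cell (5,4): code 0100 → (5.122,5.000)–(6.000,4.704)
cell (5,5): code 1110 → (5.000,5.255)–(5.122,5.000)
cell (5,6): code 1001 → (6.000,6.496)–(5.000,6.156)
cell (6,4): code 0010 → (6.000,4.704)–(6.361,5.000)
cell (6,5): code 0011 → (6.361,5.000)–(6.537,6.000)
cell (6,6): code 0001 → (6.537,6.000)–(6.000,6.496)
total: 8 segments, chained into 1 closed loop(s), length Σ = 5.440659

segments=8 loops=1 length=5.441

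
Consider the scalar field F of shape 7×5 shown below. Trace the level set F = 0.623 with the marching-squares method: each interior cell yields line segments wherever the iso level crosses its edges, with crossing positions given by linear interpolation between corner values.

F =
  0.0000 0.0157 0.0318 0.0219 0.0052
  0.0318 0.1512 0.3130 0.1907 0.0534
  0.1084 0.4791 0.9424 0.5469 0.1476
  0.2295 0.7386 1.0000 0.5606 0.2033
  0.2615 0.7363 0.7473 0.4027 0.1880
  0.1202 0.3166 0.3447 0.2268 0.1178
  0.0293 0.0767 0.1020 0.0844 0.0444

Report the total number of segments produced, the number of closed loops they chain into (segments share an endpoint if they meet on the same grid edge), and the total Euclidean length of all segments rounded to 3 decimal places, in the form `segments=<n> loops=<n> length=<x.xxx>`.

cell (1,1): code 0100 → (1.493,2.000)–(2.000,1.311)
cell (1,2): code 1000 → (2.000,2.808)–(1.493,2.000)
cell (2,0): code 0100 → (2.555,1.000)–(3.000,0.773)
cell (2,1): code 1110 → (2.000,1.311)–(2.555,1.000)
cell (2,2): code 1001 → (3.000,2.858)–(2.000,2.808)
cell (3,0): code 0110 → (3.000,0.773)–(4.000,0.761)
cell (3,2): code 1001 → (4.000,2.361)–(3.000,2.858)
cell (4,0): code 0010 → (4.000,0.761)–(4.270,1.000)
cell (4,1): code 0011 → (4.270,1.000)–(4.309,2.000)
cell (4,2): code 0001 → (4.309,2.000)–(4.000,2.361)
total: 10 segments, chained into 1 closed loop(s), length Σ = 7.899430

segments=10 loops=1 length=7.899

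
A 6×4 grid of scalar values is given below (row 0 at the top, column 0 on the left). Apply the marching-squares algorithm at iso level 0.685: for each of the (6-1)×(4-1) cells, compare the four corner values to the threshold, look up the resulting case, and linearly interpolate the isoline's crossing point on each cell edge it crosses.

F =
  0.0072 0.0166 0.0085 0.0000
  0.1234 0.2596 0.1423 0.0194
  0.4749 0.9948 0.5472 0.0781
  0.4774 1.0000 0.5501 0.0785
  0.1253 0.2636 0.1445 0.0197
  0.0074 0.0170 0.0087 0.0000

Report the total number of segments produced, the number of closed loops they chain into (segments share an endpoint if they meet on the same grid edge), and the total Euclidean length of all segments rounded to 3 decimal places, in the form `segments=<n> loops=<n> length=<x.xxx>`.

segments=6 loops=1 length=5.100

cell (1,0): code 0100 → (1.579,1.000)–(2.000,0.404)
cell (1,1): code 1000 → (2.000,1.692)–(1.579,1.000)
cell (2,0): code 0110 → (2.000,0.404)–(3.000,0.397)
cell (2,1): code 1001 → (3.000,1.700)–(2.000,1.692)
cell (3,0): code 0010 → (3.000,0.397)–(3.428,1.000)
cell (3,1): code 0001 → (3.428,1.000)–(3.000,1.700)
total: 6 segments, chained into 1 closed loop(s), length Σ = 5.099794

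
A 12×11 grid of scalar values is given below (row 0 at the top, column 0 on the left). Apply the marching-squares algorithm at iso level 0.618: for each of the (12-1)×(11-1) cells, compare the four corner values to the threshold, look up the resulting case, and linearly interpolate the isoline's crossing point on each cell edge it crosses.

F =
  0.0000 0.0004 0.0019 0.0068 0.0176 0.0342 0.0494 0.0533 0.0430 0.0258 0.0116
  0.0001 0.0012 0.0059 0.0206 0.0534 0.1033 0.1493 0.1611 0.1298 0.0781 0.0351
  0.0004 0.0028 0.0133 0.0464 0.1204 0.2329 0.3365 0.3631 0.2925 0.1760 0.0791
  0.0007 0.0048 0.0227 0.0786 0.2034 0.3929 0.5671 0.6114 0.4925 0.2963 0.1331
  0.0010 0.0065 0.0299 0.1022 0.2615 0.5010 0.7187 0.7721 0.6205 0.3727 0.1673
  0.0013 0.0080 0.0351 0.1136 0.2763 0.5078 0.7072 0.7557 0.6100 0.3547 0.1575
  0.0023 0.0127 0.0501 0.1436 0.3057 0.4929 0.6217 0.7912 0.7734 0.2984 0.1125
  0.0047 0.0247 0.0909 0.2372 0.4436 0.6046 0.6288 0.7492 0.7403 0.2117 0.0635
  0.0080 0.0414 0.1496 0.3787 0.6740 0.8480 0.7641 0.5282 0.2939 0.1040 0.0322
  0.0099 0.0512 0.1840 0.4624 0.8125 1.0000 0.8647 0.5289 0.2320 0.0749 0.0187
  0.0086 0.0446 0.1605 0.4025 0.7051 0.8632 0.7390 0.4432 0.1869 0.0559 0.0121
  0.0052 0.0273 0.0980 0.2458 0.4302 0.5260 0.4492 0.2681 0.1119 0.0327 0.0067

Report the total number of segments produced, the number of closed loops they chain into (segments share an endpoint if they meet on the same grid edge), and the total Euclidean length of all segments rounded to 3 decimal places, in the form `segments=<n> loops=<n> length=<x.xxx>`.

segments=26 loops=1 length=20.850

cell (3,5): code 0100 → (3.336,6.000)–(4.000,5.537)
cell (3,6): code 1100 → (3.041,7.000)–(3.336,6.000)
cell (3,7): code 1100 → (3.980,8.000)–(3.041,7.000)
cell (3,8): code 1000 → (4.000,8.010)–(3.980,8.000)
cell (4,5): code 0110 → (4.000,5.537)–(5.000,5.553)
cell (4,7): code 1011 → (5.000,7.945)–(4.238,8.000)
cell (4,8): code 0001 → (4.238,8.000)–(4.000,8.010)
cell (5,5): code 0110 → (5.000,5.553)–(6.000,5.971)
cell (5,7): code 1101 → (5.049,8.000)–(5.000,7.945)
cell (5,8): code 1000 → (6.000,8.327)–(5.049,8.000)
cell (6,5): code 0110 → (6.000,5.971)–(7.000,5.554)
cell (6,8): code 1001 → (7.000,8.231)–(6.000,8.327)
cell (7,3): code 0100 → (7.757,4.000)–(8.000,3.810)
cell (7,4): code 1100 → (7.055,5.000)–(7.757,4.000)
cell (7,5): code 1110 → (7.000,5.554)–(7.055,5.000)
cell (7,6): code 1011 → (8.000,6.619)–(7.594,7.000)
cell (7,7): code 0011 → (7.594,7.000)–(7.274,8.000)
cell (7,8): code 0001 → (7.274,8.000)–(7.000,8.231)
cell (8,3): code 0110 → (8.000,3.810)–(9.000,3.444)
cell (8,6): code 1001 → (9.000,6.735)–(8.000,6.619)
cell (9,3): code 0110 → (9.000,3.444)–(10.000,3.712)
cell (9,6): code 1001 → (10.000,6.409)–(9.000,6.735)
cell (10,3): code 0010 → (10.000,3.712)–(10.317,4.000)
cell (10,4): code 0011 → (10.317,4.000)–(10.727,5.000)
cell (10,5): code 0011 → (10.727,5.000)–(10.418,6.000)
cell (10,6): code 0001 → (10.418,6.000)–(10.000,6.409)
total: 26 segments, chained into 1 closed loop(s), length Σ = 20.850329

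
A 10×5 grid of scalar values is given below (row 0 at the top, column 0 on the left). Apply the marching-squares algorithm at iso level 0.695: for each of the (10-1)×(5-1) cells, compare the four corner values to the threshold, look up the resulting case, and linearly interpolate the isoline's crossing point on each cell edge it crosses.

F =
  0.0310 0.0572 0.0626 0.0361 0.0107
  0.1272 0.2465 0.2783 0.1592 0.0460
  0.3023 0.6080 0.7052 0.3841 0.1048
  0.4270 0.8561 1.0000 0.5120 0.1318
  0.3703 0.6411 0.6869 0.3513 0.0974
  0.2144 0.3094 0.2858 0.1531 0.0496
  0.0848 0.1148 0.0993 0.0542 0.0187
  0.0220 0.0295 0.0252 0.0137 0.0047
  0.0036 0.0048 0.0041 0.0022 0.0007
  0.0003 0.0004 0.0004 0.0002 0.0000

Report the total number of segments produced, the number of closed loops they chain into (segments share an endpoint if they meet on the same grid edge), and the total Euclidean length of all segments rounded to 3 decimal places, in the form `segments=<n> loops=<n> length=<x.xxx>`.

segments=8 loops=1 length=6.042

cell (1,1): code 0100 → (1.976,2.000)–(2.000,1.895)
cell (1,2): code 1000 → (2.000,2.032)–(1.976,2.000)
cell (2,0): code 0100 → (2.351,1.000)–(3.000,0.625)
cell (2,1): code 1110 → (2.000,1.895)–(2.351,1.000)
cell (2,2): code 1001 → (3.000,2.625)–(2.000,2.032)
cell (3,0): code 0010 → (3.000,0.625)–(3.749,1.000)
cell (3,1): code 0011 → (3.749,1.000)–(3.974,2.000)
cell (3,2): code 0001 → (3.974,2.000)–(3.000,2.625)
total: 8 segments, chained into 1 closed loop(s), length Σ = 6.041908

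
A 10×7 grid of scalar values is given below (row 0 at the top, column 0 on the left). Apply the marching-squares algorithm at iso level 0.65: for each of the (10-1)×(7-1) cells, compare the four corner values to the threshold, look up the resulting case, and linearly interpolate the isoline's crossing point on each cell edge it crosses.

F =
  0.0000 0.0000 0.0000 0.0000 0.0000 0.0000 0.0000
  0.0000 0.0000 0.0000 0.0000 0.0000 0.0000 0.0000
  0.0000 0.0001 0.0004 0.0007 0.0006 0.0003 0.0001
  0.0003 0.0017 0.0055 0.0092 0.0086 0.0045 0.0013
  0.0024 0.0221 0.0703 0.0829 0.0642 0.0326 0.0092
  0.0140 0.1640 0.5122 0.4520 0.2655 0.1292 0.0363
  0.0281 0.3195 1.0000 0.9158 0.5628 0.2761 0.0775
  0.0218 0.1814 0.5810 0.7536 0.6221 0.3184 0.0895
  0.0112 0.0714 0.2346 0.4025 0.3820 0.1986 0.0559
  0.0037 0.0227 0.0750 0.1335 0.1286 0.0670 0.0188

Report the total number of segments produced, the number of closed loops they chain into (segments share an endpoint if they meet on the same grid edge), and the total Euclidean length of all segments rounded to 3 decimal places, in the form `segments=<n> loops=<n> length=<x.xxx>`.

cell (5,1): code 0100 → (5.282,2.000)–(6.000,1.486)
cell (5,2): code 1100 → (5.427,3.000)–(5.282,2.000)
cell (5,3): code 1000 → (6.000,3.753)–(5.427,3.000)
cell (6,1): code 0010 → (6.000,1.486)–(6.835,2.000)
cell (6,2): code 0111 → (6.835,2.000)–(7.000,2.400)
cell (6,3): code 1001 → (7.000,3.788)–(6.000,3.753)
cell (7,2): code 0010 → (7.000,2.400)–(7.295,3.000)
cell (7,3): code 0001 → (7.295,3.000)–(7.000,3.788)
total: 8 segments, chained into 1 closed loop(s), length Σ = 6.763490

segments=8 loops=1 length=6.763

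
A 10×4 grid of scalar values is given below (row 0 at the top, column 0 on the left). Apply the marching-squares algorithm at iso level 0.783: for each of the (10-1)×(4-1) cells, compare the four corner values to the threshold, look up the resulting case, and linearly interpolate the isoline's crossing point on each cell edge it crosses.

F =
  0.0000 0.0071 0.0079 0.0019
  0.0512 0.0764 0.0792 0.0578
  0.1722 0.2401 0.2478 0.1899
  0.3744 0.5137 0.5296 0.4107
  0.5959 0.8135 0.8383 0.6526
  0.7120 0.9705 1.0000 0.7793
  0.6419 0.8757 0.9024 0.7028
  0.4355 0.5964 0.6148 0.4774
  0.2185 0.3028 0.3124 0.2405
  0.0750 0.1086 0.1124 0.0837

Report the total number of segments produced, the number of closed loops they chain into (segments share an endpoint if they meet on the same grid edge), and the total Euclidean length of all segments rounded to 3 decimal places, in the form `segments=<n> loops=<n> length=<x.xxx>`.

segments=10 loops=1 length=8.268

cell (3,0): code 0100 → (3.898,1.000)–(4.000,0.860)
cell (3,1): code 1100 → (3.821,2.000)–(3.898,1.000)
cell (3,2): code 1000 → (4.000,2.298)–(3.821,2.000)
cell (4,0): code 0110 → (4.000,0.860)–(5.000,0.275)
cell (4,2): code 1001 → (5.000,2.983)–(4.000,2.298)
cell (5,0): code 0110 → (5.000,0.275)–(6.000,0.604)
cell (5,2): code 1001 → (6.000,2.598)–(5.000,2.983)
cell (6,0): code 0010 → (6.000,0.604)–(6.332,1.000)
cell (6,1): code 0011 → (6.332,1.000)–(6.415,2.000)
cell (6,2): code 0001 → (6.415,2.000)–(6.000,2.598)
total: 10 segments, chained into 1 closed loop(s), length Σ = 8.267632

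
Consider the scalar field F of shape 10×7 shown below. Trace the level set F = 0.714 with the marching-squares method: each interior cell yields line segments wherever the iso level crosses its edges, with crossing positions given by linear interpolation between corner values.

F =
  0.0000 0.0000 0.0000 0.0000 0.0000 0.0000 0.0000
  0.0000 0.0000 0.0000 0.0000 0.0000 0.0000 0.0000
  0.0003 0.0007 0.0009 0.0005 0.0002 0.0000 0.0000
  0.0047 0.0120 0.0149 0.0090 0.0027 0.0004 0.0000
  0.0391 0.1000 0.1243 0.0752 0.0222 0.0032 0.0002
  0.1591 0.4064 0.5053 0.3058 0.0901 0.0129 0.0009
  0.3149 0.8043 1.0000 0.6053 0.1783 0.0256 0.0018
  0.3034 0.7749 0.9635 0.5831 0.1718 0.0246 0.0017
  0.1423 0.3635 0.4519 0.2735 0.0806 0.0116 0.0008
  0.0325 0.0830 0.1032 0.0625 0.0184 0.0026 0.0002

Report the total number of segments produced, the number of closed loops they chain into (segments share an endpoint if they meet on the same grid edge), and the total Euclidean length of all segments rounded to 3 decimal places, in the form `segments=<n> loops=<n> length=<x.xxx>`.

segments=8 loops=1 length=6.353

cell (5,0): code 0100 → (5.773,1.000)–(6.000,0.815)
cell (5,1): code 1100 → (5.422,2.000)–(5.773,1.000)
cell (5,2): code 1000 → (6.000,2.725)–(5.422,2.000)
cell (6,0): code 0110 → (6.000,0.815)–(7.000,0.871)
cell (6,2): code 1001 → (7.000,2.656)–(6.000,2.725)
cell (7,0): code 0010 → (7.000,0.871)–(7.148,1.000)
cell (7,1): code 0011 → (7.148,1.000)–(7.488,2.000)
cell (7,2): code 0001 → (7.488,2.000)–(7.000,2.656)
total: 8 segments, chained into 1 closed loop(s), length Σ = 6.353116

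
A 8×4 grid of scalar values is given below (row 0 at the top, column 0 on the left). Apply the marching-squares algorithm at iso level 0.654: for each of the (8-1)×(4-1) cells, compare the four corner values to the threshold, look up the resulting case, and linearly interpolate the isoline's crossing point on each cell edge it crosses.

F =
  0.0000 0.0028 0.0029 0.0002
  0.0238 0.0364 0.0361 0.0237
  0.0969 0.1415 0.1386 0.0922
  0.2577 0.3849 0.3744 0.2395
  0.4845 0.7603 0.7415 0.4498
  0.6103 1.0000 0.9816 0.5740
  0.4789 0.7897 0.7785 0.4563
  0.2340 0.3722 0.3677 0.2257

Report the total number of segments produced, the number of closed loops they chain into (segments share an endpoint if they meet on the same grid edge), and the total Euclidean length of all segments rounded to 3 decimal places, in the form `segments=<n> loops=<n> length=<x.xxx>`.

cell (3,0): code 0100 → (3.717,1.000)–(4.000,0.615)
cell (3,1): code 1100 → (3.762,2.000)–(3.717,1.000)
cell (3,2): code 1000 → (4.000,2.300)–(3.762,2.000)
cell (4,0): code 0110 → (4.000,0.615)–(5.000,0.112)
cell (4,2): code 1001 → (5.000,2.804)–(4.000,2.300)
cell (5,0): code 0110 → (5.000,0.112)–(6.000,0.563)
cell (5,2): code 1001 → (6.000,2.386)–(5.000,2.804)
cell (6,0): code 0010 → (6.000,0.563)–(6.325,1.000)
cell (6,1): code 0011 → (6.325,1.000)–(6.303,2.000)
cell (6,2): code 0001 → (6.303,2.000)–(6.000,2.386)
total: 10 segments, chained into 1 closed loop(s), length Σ = 8.317567

segments=10 loops=1 length=8.318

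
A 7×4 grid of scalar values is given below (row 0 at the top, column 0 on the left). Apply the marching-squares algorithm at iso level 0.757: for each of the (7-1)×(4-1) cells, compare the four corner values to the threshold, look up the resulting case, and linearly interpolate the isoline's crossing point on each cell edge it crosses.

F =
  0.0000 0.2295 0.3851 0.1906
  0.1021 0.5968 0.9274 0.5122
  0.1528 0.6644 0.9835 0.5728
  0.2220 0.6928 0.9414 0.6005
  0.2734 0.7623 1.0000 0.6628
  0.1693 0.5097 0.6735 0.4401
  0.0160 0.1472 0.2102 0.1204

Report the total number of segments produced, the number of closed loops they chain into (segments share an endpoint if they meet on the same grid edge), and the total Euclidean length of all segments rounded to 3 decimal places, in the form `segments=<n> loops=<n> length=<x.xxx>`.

cell (0,1): code 0100 → (0.686,2.000)–(1.000,1.485)
cell (0,2): code 1000 → (1.000,2.410)–(0.686,2.000)
cell (1,1): code 0110 → (1.000,1.485)–(2.000,1.290)
cell (1,2): code 1001 → (2.000,2.551)–(1.000,2.410)
cell (2,1): code 0110 → (2.000,1.290)–(3.000,1.258)
cell (2,2): code 1001 → (3.000,2.541)–(2.000,2.551)
cell (3,0): code 0100 → (3.924,1.000)–(4.000,0.989)
cell (3,1): code 1110 → (3.000,1.258)–(3.924,1.000)
cell (3,2): code 1001 → (4.000,2.721)–(3.000,2.541)
cell (4,0): code 0010 → (4.000,0.989)–(4.021,1.000)
cell (4,1): code 0011 → (4.021,1.000)–(4.744,2.000)
cell (4,2): code 0001 → (4.744,2.000)–(4.000,2.721)
total: 12 segments, chained into 1 closed loop(s), length Σ = 9.495669

segments=12 loops=1 length=9.496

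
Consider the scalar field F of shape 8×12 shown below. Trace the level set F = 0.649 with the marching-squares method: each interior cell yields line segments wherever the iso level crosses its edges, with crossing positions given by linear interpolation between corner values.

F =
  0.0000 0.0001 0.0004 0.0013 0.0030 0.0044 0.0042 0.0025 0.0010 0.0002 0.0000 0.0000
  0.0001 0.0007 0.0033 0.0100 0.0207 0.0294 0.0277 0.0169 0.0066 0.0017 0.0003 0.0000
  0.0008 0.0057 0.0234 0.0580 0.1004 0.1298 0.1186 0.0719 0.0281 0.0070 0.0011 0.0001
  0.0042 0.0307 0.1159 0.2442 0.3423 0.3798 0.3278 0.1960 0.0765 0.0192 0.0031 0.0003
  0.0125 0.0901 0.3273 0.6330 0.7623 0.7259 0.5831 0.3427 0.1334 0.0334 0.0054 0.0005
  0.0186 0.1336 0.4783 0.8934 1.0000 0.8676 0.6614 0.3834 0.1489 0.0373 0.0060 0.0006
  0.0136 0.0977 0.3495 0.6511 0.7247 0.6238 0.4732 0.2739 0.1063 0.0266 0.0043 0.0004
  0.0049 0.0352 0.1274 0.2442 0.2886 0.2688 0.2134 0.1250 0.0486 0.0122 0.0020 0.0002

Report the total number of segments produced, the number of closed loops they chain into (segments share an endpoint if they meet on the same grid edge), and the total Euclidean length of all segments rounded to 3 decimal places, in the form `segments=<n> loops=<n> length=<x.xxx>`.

cell (3,3): code 0100 → (3.730,4.000)–(4.000,3.124)
cell (3,4): code 1100 → (3.778,5.000)–(3.730,4.000)
cell (3,5): code 1000 → (4.000,5.539)–(3.778,5.000)
cell (4,2): code 0100 → (4.061,3.000)–(5.000,2.411)
cell (4,3): code 1110 → (4.000,3.124)–(4.061,3.000)
cell (4,5): code 1101 → (4.842,6.000)–(4.000,5.539)
cell (4,6): code 1000 → (5.000,6.045)–(4.842,6.000)
cell (5,2): code 0110 → (5.000,2.411)–(6.000,2.993)
cell (5,4): code 1011 → (6.000,4.750)–(5.897,5.000)
cell (5,5): code 0011 → (5.897,5.000)–(5.066,6.000)
cell (5,6): code 0001 → (5.066,6.000)–(5.000,6.045)
cell (6,2): code 0010 → (6.000,2.993)–(6.005,3.000)
cell (6,3): code 0011 → (6.005,3.000)–(6.174,4.000)
cell (6,4): code 0001 → (6.174,4.000)–(6.000,4.750)
total: 14 segments, chained into 1 closed loop(s), length Σ = 9.470680

segments=14 loops=1 length=9.471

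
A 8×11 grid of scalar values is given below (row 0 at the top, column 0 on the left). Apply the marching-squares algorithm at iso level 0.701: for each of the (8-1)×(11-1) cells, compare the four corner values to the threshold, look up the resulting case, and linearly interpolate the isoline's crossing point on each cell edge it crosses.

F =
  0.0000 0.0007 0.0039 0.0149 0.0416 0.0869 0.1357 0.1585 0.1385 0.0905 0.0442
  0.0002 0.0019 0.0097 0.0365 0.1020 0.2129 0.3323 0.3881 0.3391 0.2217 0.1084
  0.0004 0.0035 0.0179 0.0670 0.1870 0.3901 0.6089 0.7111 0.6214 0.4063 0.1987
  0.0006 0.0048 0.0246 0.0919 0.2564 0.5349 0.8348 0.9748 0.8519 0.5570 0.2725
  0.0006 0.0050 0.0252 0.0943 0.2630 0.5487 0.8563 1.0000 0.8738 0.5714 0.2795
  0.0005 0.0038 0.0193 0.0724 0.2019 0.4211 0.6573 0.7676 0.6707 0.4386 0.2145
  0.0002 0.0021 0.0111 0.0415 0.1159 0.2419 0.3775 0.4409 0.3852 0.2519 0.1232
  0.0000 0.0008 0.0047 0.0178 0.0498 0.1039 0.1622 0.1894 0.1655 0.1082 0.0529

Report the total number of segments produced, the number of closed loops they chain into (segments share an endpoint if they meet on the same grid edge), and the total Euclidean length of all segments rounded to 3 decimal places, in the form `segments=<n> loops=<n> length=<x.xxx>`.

cell (1,6): code 0100 → (1.969,7.000)–(2.000,6.901)
cell (1,7): code 1000 → (2.000,7.113)–(1.969,7.000)
cell (2,5): code 0100 → (2.408,6.000)–(3.000,5.554)
cell (2,6): code 1110 → (2.000,6.901)–(2.408,6.000)
cell (2,7): code 1101 → (2.345,8.000)–(2.000,7.113)
cell (2,8): code 1000 → (3.000,8.512)–(2.345,8.000)
cell (3,5): code 0110 → (3.000,5.554)–(4.000,5.495)
cell (3,8): code 1001 → (4.000,8.571)–(3.000,8.512)
cell (4,5): code 0010 → (4.000,5.495)–(4.780,6.000)
cell (4,6): code 0111 → (4.780,6.000)–(5.000,6.396)
cell (4,7): code 1011 → (5.000,7.687)–(4.851,8.000)
cell (4,8): code 0001 → (4.851,8.000)–(4.000,8.571)
cell (5,6): code 0010 → (5.000,6.396)–(5.204,7.000)
cell (5,7): code 0001 → (5.204,7.000)–(5.000,7.687)
total: 14 segments, chained into 1 closed loop(s), length Σ = 9.845808

segments=14 loops=1 length=9.846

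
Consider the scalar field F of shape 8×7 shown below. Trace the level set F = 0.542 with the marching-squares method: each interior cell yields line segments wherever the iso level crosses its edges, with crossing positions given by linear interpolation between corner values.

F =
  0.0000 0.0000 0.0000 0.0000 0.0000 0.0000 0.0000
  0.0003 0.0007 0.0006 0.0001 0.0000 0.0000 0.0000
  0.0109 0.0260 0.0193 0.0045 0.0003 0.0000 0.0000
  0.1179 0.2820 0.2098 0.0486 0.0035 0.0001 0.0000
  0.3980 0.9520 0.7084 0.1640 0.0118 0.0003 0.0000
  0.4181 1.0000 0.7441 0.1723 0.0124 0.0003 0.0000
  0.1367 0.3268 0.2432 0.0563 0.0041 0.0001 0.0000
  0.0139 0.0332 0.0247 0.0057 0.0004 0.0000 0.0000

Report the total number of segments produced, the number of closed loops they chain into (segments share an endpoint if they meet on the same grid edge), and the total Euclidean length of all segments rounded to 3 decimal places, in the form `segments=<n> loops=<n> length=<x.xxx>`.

cell (3,0): code 0100 → (3.388,1.000)–(4.000,0.260)
cell (3,1): code 1100 → (3.666,2.000)–(3.388,1.000)
cell (3,2): code 1000 → (4.000,2.306)–(3.666,2.000)
cell (4,0): code 0110 → (4.000,0.260)–(5.000,0.213)
cell (4,2): code 1001 → (5.000,2.353)–(4.000,2.306)
cell (5,0): code 0010 → (5.000,0.213)–(5.680,1.000)
cell (5,1): code 0011 → (5.680,1.000)–(5.403,2.000)
cell (5,2): code 0001 → (5.403,2.000)–(5.000,2.353)
total: 8 segments, chained into 1 closed loop(s), length Σ = 7.067444

segments=8 loops=1 length=7.067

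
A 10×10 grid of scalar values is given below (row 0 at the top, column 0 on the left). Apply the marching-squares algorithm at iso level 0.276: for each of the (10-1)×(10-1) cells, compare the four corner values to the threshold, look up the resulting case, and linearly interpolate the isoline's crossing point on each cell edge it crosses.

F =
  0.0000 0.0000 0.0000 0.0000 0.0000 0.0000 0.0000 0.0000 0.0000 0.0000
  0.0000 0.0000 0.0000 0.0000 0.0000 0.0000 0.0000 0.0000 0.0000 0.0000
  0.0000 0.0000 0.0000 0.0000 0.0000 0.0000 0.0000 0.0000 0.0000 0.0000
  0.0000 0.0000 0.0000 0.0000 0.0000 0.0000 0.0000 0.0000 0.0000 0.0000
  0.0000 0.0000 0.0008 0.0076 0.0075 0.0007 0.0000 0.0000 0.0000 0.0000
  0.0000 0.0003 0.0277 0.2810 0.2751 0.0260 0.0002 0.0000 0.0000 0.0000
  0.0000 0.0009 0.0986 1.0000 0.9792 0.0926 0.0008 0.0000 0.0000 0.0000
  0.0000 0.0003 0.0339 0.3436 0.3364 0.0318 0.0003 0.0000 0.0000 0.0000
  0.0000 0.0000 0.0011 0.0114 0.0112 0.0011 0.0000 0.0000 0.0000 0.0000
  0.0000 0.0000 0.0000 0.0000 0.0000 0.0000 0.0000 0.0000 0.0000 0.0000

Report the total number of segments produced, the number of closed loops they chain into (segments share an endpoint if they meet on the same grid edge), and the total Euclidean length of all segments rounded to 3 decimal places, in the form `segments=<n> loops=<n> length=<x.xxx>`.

cell (4,2): code 0100 → (4.982,3.000)–(5.000,2.980)
cell (4,3): code 1000 → (5.000,3.847)–(4.982,3.000)
cell (5,2): code 0110 → (5.000,2.980)–(6.000,2.197)
cell (5,3): code 1101 → (5.001,4.000)–(5.000,3.847)
cell (5,4): code 1000 → (6.000,4.793)–(5.001,4.000)
cell (6,2): code 0110 → (6.000,2.197)–(7.000,2.782)
cell (6,4): code 1001 → (7.000,4.198)–(6.000,4.793)
cell (7,2): code 0010 → (7.000,2.782)–(7.203,3.000)
cell (7,3): code 0011 → (7.203,3.000)–(7.186,4.000)
cell (7,4): code 0001 → (7.186,4.000)–(7.000,4.198)
total: 10 segments, chained into 1 closed loop(s), length Σ = 7.465138

segments=10 loops=1 length=7.465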